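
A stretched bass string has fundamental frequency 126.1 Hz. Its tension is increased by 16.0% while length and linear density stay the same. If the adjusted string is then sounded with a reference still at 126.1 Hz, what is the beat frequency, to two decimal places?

For a string, f ∝ √T, so the new frequency is 126.1·√1.160 = 135.8139 Hz.
f_beat = |135.8139 − 126.1| = 9.71 Hz.

9.71 Hz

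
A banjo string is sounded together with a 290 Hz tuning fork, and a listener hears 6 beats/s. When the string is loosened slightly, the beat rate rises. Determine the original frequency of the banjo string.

284 Hz

|f − 290| = 6, so the banjo string was at either 284 Hz or 296 Hz.
Reducing tension lowers a string's frequency; the adjustment lowers the banjo string's frequency.
The beat rate rose, so the adjustment moved the banjo string further from 290 Hz — it was already below the reference.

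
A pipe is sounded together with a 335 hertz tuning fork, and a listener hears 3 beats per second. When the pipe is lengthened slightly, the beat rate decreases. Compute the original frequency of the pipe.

338 Hz

|f − 335| = 3, so the pipe was at either 332 Hz or 338 Hz.
A longer pipe has a lower fundamental; the adjustment lowers the pipe's frequency.
The beat rate fell, so the adjustment moved the pipe toward 335 Hz — it must have started above the reference.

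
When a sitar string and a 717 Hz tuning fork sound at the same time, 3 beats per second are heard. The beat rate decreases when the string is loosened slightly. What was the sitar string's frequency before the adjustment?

|f − 717| = 3, so the sitar string was at either 714 Hz or 720 Hz.
Reducing tension lowers a string's frequency; the adjustment lowers the sitar string's frequency.
The beat rate fell, so the adjustment moved the sitar string toward 717 Hz — it must have started above the reference.

720 Hz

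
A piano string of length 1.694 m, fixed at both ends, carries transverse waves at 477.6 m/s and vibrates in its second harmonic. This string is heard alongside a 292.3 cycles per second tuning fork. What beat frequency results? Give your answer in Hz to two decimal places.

For a string fixed at both ends, f_n = n·v/(2L) = 2·477.6/(2·1.694) = 281.9362 Hz.
f_beat = |281.9362 − 292.3| = 10.36 Hz.

10.36 Hz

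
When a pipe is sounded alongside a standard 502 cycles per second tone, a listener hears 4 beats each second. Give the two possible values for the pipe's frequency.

498 Hz or 506 Hz

|f − 502| = 4, so f = 502 ± 4.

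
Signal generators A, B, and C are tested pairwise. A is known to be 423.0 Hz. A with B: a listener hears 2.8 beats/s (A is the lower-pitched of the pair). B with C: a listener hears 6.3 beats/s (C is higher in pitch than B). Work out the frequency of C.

B is above A, so f_B = 423.0 + 2.8 = 425.8 Hz.
C is above B, so f_C = 425.8 + 6.3 = 432.1 Hz.

432.1 Hz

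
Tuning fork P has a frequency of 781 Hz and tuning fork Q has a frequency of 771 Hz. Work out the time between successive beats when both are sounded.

0.100 s

f_beat = |781 − 771| = 10 Hz.
Beat period T = 1 / f_beat = 1 / 10 s.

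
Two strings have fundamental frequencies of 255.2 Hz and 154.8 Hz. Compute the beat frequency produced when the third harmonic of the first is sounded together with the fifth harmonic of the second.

Third harmonic of the first: 3·255.2 = 765.6 Hz.
Fifth harmonic of the second: 5·154.8 = 774.0 Hz.
f_beat = |765.6 − 774.0| = 8.4 Hz.

8.4 Hz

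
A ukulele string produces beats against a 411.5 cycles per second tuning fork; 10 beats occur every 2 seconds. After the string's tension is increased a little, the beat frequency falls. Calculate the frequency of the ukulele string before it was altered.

Beat frequency = 10/2 = 5 Hz.
|f − 411.5| = 5, so the ukulele string was at either 406.5 Hz or 416.5 Hz.
Higher tension means higher frequency; the adjustment raises the ukulele string's frequency.
The beat rate fell, so the adjustment moved the ukulele string toward 411.5 Hz — it must have started below the reference.

406.5 Hz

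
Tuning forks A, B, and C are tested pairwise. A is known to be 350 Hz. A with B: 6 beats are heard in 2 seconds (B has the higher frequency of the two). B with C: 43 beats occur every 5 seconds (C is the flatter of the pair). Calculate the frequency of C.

A–B: Beat frequency = 6/2 = 3 Hz.
B is above A, so f_B = 350 + 3 = 353 Hz.
B–C: Beat frequency = 43/5 = 8.6 Hz.
C is below B, so f_C = 353 − 8.6 = 344.4 Hz.

344.4 Hz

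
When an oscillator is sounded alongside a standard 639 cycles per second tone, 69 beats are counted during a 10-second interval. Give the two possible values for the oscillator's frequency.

Beat frequency = 69/10 = 6.9 Hz.
|f − 639| = 6.9, so f = 639 ± 6.9.

632.1 Hz or 645.9 Hz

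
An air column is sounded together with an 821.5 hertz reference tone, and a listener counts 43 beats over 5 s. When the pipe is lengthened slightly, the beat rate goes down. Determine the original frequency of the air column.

830.1 Hz

Beat frequency = 43/5 = 8.6 Hz.
|f − 821.5| = 8.6, so the air column was at either 812.9 Hz or 830.1 Hz.
A longer pipe has a lower fundamental; the adjustment lowers the air column's frequency.
The beat rate fell, so the adjustment moved the air column toward 821.5 Hz — it must have started above the reference.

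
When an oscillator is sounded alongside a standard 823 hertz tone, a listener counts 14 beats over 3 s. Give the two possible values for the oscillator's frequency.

818.3333 Hz or 827.6667 Hz

Beat frequency = 14/3 = 4.6667 Hz.
|f − 823| = 4.6667, so f = 823 ± 4.6667.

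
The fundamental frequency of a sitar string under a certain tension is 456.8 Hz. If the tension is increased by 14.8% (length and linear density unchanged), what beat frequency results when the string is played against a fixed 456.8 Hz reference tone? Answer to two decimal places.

32.64 Hz

For a string, f ∝ √T, so the new frequency is 456.8·√1.148 = 489.4373 Hz.
f_beat = |489.4373 − 456.8| = 32.64 Hz.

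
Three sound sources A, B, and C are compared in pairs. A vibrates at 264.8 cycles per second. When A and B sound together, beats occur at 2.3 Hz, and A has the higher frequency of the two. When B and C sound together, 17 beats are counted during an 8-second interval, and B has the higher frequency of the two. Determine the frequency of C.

B is below A, so f_B = 264.8 − 2.3 = 262.5 Hz.
B–C: Beat frequency = 17/8 = 2.125 Hz.
C is below B, so f_C = 262.5 − 2.125 = 260.375 Hz.

260.375 Hz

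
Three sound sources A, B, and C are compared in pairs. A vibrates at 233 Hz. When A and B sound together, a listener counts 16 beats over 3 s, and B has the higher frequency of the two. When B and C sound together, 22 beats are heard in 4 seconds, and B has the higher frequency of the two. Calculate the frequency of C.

232.8333 Hz

A–B: Beat frequency = 16/3 = 5.3333 Hz.
B is above A, so f_B = 233 + 5.3333 = 238.3333 Hz.
B–C: Beat frequency = 22/4 = 5.5 Hz.
C is below B, so f_C = 238.3333 − 5.5 = 232.8333 Hz.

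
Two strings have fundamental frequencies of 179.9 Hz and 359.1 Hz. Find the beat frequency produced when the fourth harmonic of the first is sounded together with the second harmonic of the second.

Fourth harmonic of the first: 4·179.9 = 719.6 Hz.
Second harmonic of the second: 2·359.1 = 718.2 Hz.
f_beat = |719.6 − 718.2| = 1.4 Hz.

1.4 Hz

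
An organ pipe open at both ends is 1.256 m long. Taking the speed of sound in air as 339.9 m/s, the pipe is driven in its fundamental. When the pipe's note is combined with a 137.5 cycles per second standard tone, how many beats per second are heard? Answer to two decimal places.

Open pipe: f_n = n·v/(2L) = 1·339.9/(2·1.256) = 135.3105 Hz.
f_beat = |135.3105 − 137.5| = 2.19 Hz.

2.19 Hz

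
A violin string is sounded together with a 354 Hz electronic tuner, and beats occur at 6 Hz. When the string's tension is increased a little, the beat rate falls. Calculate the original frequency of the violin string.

|f − 354| = 6, so the violin string was at either 348 Hz or 360 Hz.
Higher tension means higher frequency; the adjustment raises the violin string's frequency.
The beat rate fell, so the adjustment moved the violin string toward 354 Hz — it must have started below the reference.

348 Hz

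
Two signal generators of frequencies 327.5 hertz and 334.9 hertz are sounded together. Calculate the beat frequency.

7.4 Hz

Beats arise from superposition of two nearby frequencies; the beat rate is |f₁ − f₂|.
|327.5 − 334.9| = 7.4 Hz.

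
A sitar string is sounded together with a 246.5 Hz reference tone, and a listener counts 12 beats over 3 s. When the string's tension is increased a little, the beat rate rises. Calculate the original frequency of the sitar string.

250.5 Hz

Beat frequency = 12/3 = 4 Hz.
|f − 246.5| = 4, so the sitar string was at either 242.5 Hz or 250.5 Hz.
Higher tension means higher frequency; the adjustment raises the sitar string's frequency.
The beat rate rose, so the adjustment moved the sitar string further from 246.5 Hz — it was already above the reference.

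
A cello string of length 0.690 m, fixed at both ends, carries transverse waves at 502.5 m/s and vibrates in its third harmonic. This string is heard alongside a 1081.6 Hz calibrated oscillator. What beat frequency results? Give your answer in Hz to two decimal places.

For a string fixed at both ends, f_n = n·v/(2L) = 3·502.5/(2·0.690) = 1092.3913 Hz.
f_beat = |1092.3913 − 1081.6| = 10.79 Hz.

10.79 Hz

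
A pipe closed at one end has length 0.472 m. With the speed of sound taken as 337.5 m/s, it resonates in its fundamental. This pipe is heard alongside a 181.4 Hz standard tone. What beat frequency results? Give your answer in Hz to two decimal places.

2.64 Hz

Closed pipe (odd harmonics): f_n = n·v/(4L) = 1·337.5/(4·0.472) = 178.7606 Hz.
f_beat = |178.7606 − 181.4| = 2.64 Hz.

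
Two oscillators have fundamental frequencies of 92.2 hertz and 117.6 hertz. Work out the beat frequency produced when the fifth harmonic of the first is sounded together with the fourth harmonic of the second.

Fifth harmonic of the first: 5·92.2 = 461.0 Hz.
Fourth harmonic of the second: 4·117.6 = 470.4 Hz.
f_beat = |461.0 − 470.4| = 9.4 Hz.

9.4 Hz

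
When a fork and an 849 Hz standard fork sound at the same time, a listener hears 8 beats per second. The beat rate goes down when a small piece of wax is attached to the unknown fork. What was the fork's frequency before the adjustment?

|f − 849| = 8, so the fork was at either 841 Hz or 857 Hz.
Loading a fork with wax lowers its frequency; the adjustment lowers the fork's frequency.
The beat rate fell, so the adjustment moved the fork toward 849 Hz — it must have started above the reference.

857 Hz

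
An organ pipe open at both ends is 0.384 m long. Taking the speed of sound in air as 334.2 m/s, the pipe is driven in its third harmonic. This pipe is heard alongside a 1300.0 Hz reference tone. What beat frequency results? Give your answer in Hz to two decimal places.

5.47 Hz

Open pipe: f_n = n·v/(2L) = 3·334.2/(2·0.384) = 1305.4687 Hz.
f_beat = |1305.4687 − 1300.0| = 5.47 Hz.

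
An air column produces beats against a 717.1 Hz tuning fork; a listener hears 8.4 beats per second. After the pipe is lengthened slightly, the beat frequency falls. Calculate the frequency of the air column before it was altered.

725.5 Hz

|f − 717.1| = 8.4, so the air column was at either 708.7 Hz or 725.5 Hz.
A longer pipe has a lower fundamental; the adjustment lowers the air column's frequency.
The beat rate fell, so the adjustment moved the air column toward 717.1 Hz — it must have started above the reference.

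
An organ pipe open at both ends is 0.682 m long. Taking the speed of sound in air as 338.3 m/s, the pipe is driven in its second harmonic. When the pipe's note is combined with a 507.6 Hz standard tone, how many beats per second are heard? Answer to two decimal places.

Open pipe: f_n = n·v/(2L) = 2·338.3/(2·0.682) = 496.0411 Hz.
f_beat = |496.0411 − 507.6| = 11.56 Hz.

11.56 Hz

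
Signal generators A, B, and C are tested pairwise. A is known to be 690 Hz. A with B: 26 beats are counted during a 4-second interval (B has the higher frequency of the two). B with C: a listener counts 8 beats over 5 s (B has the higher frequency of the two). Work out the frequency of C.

694.9 Hz

A–B: Beat frequency = 26/4 = 6.5 Hz.
B is above A, so f_B = 690 + 6.5 = 696.5 Hz.
B–C: Beat frequency = 8/5 = 1.6 Hz.
C is below B, so f_C = 696.5 − 1.6 = 694.9 Hz.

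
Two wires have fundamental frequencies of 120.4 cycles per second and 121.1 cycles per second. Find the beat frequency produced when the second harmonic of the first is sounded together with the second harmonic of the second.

Second harmonic of the first: 2·120.4 = 240.8 Hz.
Second harmonic of the second: 2·121.1 = 242.2 Hz.
f_beat = |240.8 − 242.2| = 1.4 Hz.

1.4 Hz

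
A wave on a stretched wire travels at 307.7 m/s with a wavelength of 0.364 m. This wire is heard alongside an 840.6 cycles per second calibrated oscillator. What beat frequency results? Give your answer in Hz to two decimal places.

Source frequency f = v/λ = 307.7/0.364 = 845.3297 Hz.
f_beat = |845.3297 − 840.6| = 4.73 Hz.

4.73 Hz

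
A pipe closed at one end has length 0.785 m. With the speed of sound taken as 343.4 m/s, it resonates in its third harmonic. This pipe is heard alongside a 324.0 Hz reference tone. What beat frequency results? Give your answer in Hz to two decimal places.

4.09 Hz

Closed pipe (odd harmonics): f_n = n·v/(4L) = 3·343.4/(4·0.785) = 328.0892 Hz.
f_beat = |328.0892 − 324.0| = 4.09 Hz.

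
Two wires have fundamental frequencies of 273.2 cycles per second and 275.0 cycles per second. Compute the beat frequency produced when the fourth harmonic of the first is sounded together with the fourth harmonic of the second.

7.2 Hz

Fourth harmonic of the first: 4·273.2 = 1092.8 Hz.
Fourth harmonic of the second: 4·275.0 = 1100.0 Hz.
f_beat = |1092.8 − 1100.0| = 7.2 Hz.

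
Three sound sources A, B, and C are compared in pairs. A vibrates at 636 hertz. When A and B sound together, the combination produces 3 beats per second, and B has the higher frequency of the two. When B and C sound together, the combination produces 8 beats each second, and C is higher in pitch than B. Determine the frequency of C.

B is above A, so f_B = 636 + 3 = 639 Hz.
C is above B, so f_C = 639 + 8 = 647 Hz.

647 Hz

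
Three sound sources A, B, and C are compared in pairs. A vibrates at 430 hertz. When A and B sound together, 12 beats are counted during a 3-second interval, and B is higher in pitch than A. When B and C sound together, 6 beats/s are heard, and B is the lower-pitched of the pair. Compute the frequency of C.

A–B: Beat frequency = 12/3 = 4 Hz.
B is above A, so f_B = 430 + 4 = 434 Hz.
C is above B, so f_C = 434 + 6 = 440 Hz.

440 Hz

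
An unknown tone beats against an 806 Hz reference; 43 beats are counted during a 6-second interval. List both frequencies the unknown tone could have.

798.8333 Hz or 813.1667 Hz

Beat frequency = 43/6 = 7.1667 Hz.
|f − 806| = 7.1667, so f = 806 ± 7.1667.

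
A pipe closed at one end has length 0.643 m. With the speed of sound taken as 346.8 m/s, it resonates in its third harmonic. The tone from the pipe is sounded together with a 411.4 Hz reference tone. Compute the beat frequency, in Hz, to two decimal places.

Closed pipe (odd harmonics): f_n = n·v/(4L) = 3·346.8/(4·0.643) = 404.5101 Hz.
f_beat = |404.5101 − 411.4| = 6.89 Hz.

6.89 Hz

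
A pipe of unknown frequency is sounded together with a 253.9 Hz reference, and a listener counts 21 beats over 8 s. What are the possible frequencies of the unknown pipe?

Beat frequency = 21/8 = 2.625 Hz.
|f − 253.9| = 2.625, so f = 253.9 ± 2.625.

251.275 Hz or 256.525 Hz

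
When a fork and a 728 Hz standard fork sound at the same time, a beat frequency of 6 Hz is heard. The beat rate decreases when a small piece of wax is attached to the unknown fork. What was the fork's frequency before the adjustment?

734 Hz

|f − 728| = 6, so the fork was at either 722 Hz or 734 Hz.
Loading a fork with wax lowers its frequency; the adjustment lowers the fork's frequency.
The beat rate fell, so the adjustment moved the fork toward 728 Hz — it must have started above the reference.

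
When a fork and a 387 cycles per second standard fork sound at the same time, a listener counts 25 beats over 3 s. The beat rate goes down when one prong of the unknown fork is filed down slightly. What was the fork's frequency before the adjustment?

378.6667 Hz

Beat frequency = 25/3 = 8.3333 Hz.
|f − 387| = 8.3333, so the fork was at either 378.6667 Hz or 395.3333 Hz.
Filing a prong removes mass and raises the fork's frequency; the adjustment raises the fork's frequency.
The beat rate fell, so the adjustment moved the fork toward 387 Hz — it must have started below the reference.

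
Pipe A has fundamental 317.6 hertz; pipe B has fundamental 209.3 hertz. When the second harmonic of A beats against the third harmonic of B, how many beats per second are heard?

Second harmonic of the first: 2·317.6 = 635.2 Hz.
Third harmonic of the second: 3·209.3 = 627.9 Hz.
f_beat = |635.2 − 627.9| = 7.3 Hz.

7.3 Hz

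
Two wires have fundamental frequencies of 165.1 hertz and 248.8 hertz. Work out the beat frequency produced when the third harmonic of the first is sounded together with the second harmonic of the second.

2.3 Hz

Third harmonic of the first: 3·165.1 = 495.3 Hz.
Second harmonic of the second: 2·248.8 = 497.6 Hz.
f_beat = |495.3 − 497.6| = 2.3 Hz.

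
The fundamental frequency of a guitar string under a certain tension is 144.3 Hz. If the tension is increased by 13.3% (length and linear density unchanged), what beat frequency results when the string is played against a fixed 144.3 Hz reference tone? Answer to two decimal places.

9.30 Hz

For a string, f ∝ √T, so the new frequency is 144.3·√1.133 = 153.5965 Hz.
f_beat = |153.5965 − 144.3| = 9.30 Hz.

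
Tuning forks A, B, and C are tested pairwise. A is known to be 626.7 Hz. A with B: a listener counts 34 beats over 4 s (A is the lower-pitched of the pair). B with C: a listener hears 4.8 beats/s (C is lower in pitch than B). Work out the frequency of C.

A–B: Beat frequency = 34/4 = 8.5 Hz.
B is above A, so f_B = 626.7 + 8.5 = 635.2 Hz.
C is below B, so f_C = 635.2 − 4.8 = 630.4 Hz.

630.4 Hz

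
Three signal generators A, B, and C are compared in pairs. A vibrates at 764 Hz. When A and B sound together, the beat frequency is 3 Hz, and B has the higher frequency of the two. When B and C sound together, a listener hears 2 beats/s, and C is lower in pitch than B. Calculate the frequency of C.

B is above A, so f_B = 764 + 3 = 767 Hz.
C is below B, so f_C = 767 − 2 = 765 Hz.

765 Hz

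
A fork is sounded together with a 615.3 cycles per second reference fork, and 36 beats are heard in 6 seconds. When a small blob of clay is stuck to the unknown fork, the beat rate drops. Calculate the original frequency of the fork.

621.3 Hz

Beat frequency = 36/6 = 6 Hz.
|f − 615.3| = 6, so the fork was at either 609.3 Hz or 621.3 Hz.
Adding mass to a fork lowers its frequency; the adjustment lowers the fork's frequency.
The beat rate fell, so the adjustment moved the fork toward 615.3 Hz — it must have started above the reference.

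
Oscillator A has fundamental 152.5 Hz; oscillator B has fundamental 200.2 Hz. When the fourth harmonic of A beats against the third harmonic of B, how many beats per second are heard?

9.4 Hz

Fourth harmonic of the first: 4·152.5 = 610.0 Hz.
Third harmonic of the second: 3·200.2 = 600.6 Hz.
f_beat = |610.0 − 600.6| = 9.4 Hz.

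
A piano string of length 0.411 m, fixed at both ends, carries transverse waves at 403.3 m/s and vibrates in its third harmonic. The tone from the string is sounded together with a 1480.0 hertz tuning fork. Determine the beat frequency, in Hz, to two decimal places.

8.10 Hz

For a string fixed at both ends, f_n = n·v/(2L) = 3·403.3/(2·0.411) = 1471.8978 Hz.
f_beat = |1471.8978 − 1480.0| = 8.10 Hz.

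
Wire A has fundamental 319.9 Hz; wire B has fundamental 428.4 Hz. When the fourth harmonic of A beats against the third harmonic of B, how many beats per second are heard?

5.6 Hz

Fourth harmonic of the first: 4·319.9 = 1279.6 Hz.
Third harmonic of the second: 3·428.4 = 1285.2 Hz.
f_beat = |1279.6 − 1285.2| = 5.6 Hz.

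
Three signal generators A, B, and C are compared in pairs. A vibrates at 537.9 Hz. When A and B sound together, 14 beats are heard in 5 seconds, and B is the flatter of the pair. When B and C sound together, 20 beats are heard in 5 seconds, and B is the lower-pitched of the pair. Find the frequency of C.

539.1 Hz

A–B: Beat frequency = 14/5 = 2.8 Hz.
B is below A, so f_B = 537.9 − 2.8 = 535.1 Hz.
B–C: Beat frequency = 20/5 = 4 Hz.
C is above B, so f_C = 535.1 + 4 = 539.1 Hz.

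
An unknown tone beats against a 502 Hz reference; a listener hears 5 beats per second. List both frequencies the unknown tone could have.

497 Hz or 507 Hz

|f − 502| = 5, so f = 502 ± 5.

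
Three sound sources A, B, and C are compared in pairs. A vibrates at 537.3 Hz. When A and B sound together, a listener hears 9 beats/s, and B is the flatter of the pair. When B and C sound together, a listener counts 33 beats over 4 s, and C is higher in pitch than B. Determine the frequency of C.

536.55 Hz

B is below A, so f_B = 537.3 − 9 = 528.3 Hz.
B–C: Beat frequency = 33/4 = 8.25 Hz.
C is above B, so f_C = 528.3 + 8.25 = 536.55 Hz.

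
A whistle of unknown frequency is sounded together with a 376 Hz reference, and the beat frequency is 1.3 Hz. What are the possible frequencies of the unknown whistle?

374.7 Hz or 377.3 Hz

|f − 376| = 1.3, so f = 376 ± 1.3.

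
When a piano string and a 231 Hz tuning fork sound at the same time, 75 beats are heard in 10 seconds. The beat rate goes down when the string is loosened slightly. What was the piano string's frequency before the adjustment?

Beat frequency = 75/10 = 7.5 Hz.
|f − 231| = 7.5, so the piano string was at either 223.5 Hz or 238.5 Hz.
Reducing tension lowers a string's frequency; the adjustment lowers the piano string's frequency.
The beat rate fell, so the adjustment moved the piano string toward 231 Hz — it must have started above the reference.

238.5 Hz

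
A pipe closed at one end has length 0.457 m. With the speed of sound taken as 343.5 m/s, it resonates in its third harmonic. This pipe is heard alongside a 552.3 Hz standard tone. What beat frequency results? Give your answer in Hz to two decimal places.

Closed pipe (odd harmonics): f_n = n·v/(4L) = 3·343.5/(4·0.457) = 563.7309 Hz.
f_beat = |563.7309 − 552.3| = 11.43 Hz.

11.43 Hz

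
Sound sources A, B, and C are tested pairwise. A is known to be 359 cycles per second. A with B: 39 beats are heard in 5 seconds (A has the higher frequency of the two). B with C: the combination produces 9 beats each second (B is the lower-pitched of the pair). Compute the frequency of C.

A–B: Beat frequency = 39/5 = 7.8 Hz.
B is below A, so f_B = 359 − 7.8 = 351.2 Hz.
C is above B, so f_C = 351.2 + 9 = 360.2 Hz.

360.2 Hz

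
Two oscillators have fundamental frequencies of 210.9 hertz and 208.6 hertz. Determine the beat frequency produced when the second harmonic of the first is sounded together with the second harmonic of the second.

4.6 Hz

Second harmonic of the first: 2·210.9 = 421.8 Hz.
Second harmonic of the second: 2·208.6 = 417.2 Hz.
f_beat = |421.8 − 417.2| = 4.6 Hz.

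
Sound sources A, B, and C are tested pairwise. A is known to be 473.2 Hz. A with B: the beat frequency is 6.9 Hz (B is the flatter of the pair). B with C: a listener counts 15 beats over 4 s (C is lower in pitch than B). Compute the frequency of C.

462.55 Hz

B is below A, so f_B = 473.2 − 6.9 = 466.3 Hz.
B–C: Beat frequency = 15/4 = 3.75 Hz.
C is below B, so f_C = 466.3 − 3.75 = 462.55 Hz.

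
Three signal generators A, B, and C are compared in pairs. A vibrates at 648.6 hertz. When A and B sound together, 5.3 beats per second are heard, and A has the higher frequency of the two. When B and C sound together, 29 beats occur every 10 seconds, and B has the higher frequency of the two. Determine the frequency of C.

B is below A, so f_B = 648.6 − 5.3 = 643.3 Hz.
B–C: Beat frequency = 29/10 = 2.9 Hz.
C is below B, so f_C = 643.3 − 2.9 = 640.4 Hz.

640.4 Hz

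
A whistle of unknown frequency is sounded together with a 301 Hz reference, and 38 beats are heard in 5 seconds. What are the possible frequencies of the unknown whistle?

Beat frequency = 38/5 = 7.6 Hz.
|f − 301| = 7.6, so f = 301 ± 7.6.

293.4 Hz or 308.6 Hz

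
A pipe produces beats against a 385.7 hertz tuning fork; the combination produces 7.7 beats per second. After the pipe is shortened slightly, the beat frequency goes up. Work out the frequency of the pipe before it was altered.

393.4 Hz

|f − 385.7| = 7.7, so the pipe was at either 378 Hz or 393.4 Hz.
A shorter pipe has a higher fundamental; the adjustment raises the pipe's frequency.
The beat rate rose, so the adjustment moved the pipe further from 385.7 Hz — it was already above the reference.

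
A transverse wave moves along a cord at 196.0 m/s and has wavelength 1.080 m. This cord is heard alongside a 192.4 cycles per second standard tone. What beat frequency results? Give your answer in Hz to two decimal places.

10.92 Hz

Source frequency f = v/λ = 196.0/1.080 = 181.4815 Hz.
f_beat = |181.4815 − 192.4| = 10.92 Hz.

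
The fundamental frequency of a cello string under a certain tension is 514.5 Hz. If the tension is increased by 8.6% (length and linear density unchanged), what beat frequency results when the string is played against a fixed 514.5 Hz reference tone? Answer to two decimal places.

21.67 Hz

For a string, f ∝ √T, so the new frequency is 514.5·√1.086 = 536.1673 Hz.
f_beat = |536.1673 − 514.5| = 21.67 Hz.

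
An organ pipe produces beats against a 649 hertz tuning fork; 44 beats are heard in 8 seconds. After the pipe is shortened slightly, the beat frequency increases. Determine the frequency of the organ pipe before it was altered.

654.5 Hz

Beat frequency = 44/8 = 5.5 Hz.
|f − 649| = 5.5, so the organ pipe was at either 643.5 Hz or 654.5 Hz.
A shorter pipe has a higher fundamental; the adjustment raises the organ pipe's frequency.
The beat rate rose, so the adjustment moved the organ pipe further from 649 Hz — it was already above the reference.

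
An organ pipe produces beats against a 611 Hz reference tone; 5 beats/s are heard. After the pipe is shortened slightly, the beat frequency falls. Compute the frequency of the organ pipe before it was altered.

|f − 611| = 5, so the organ pipe was at either 606 Hz or 616 Hz.
A shorter pipe has a higher fundamental; the adjustment raises the organ pipe's frequency.
The beat rate fell, so the adjustment moved the organ pipe toward 611 Hz — it must have started below the reference.

606 Hz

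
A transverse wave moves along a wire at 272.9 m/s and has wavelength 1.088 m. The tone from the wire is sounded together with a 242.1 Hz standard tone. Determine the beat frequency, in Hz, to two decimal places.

Source frequency f = v/λ = 272.9/1.088 = 250.8272 Hz.
f_beat = |250.8272 − 242.1| = 8.73 Hz.

8.73 Hz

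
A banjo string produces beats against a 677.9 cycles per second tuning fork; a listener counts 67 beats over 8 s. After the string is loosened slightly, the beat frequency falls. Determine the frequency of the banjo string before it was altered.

Beat frequency = 67/8 = 8.375 Hz.
|f − 677.9| = 8.375, so the banjo string was at either 669.525 Hz or 686.275 Hz.
Reducing tension lowers a string's frequency; the adjustment lowers the banjo string's frequency.
The beat rate fell, so the adjustment moved the banjo string toward 677.9 Hz — it must have started above the reference.

686.275 Hz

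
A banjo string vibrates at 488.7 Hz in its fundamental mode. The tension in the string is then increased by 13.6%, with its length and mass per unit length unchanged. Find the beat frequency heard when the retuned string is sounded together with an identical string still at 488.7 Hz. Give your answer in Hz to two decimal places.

For a string, f ∝ √T, so the new frequency is 488.7·√1.136 = 520.8726 Hz.
f_beat = |520.8726 − 488.7| = 32.17 Hz.

32.17 Hz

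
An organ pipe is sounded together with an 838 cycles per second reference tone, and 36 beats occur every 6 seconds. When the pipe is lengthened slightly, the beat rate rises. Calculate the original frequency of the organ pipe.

Beat frequency = 36/6 = 6 Hz.
|f − 838| = 6, so the organ pipe was at either 832 Hz or 844 Hz.
A longer pipe has a lower fundamental; the adjustment lowers the organ pipe's frequency.
The beat rate rose, so the adjustment moved the organ pipe further from 838 Hz — it was already below the reference.

832 Hz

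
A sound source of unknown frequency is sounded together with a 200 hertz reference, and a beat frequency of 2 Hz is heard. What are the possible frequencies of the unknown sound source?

|f − 200| = 2, so f = 200 ± 2.

198 Hz or 202 Hz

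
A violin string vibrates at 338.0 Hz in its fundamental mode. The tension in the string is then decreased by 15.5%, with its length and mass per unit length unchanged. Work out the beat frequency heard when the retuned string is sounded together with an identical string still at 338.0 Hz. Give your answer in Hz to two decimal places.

For a string, f ∝ √T, so the new frequency is 338.0·√0.845 = 310.7027 Hz.
f_beat = |310.7027 − 338.0| = 27.30 Hz.

27.30 Hz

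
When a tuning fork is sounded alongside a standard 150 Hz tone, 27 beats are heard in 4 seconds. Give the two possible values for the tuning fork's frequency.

143.25 Hz or 156.75 Hz

Beat frequency = 27/4 = 6.75 Hz.
|f − 150| = 6.75, so f = 150 ± 6.75.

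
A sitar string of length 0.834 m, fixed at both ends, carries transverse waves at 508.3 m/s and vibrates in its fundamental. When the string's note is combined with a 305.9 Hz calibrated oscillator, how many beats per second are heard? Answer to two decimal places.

1.16 Hz

For a string fixed at both ends, f_n = n·v/(2L) = 1·508.3/(2·0.834) = 304.7362 Hz.
f_beat = |304.7362 − 305.9| = 1.16 Hz.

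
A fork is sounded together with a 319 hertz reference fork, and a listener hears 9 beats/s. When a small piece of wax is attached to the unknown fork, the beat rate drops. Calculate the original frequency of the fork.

328 Hz

|f − 319| = 9, so the fork was at either 310 Hz or 328 Hz.
Loading a fork with wax lowers its frequency; the adjustment lowers the fork's frequency.
The beat rate fell, so the adjustment moved the fork toward 319 Hz — it must have started above the reference.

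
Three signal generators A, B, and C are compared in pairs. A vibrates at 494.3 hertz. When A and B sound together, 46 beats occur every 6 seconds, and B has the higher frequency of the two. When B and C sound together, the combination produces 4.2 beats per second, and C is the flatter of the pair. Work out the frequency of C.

497.7667 Hz

A–B: Beat frequency = 46/6 = 7.6667 Hz.
B is above A, so f_B = 494.3 + 7.6667 = 501.9667 Hz.
C is below B, so f_C = 501.9667 − 4.2 = 497.7667 Hz.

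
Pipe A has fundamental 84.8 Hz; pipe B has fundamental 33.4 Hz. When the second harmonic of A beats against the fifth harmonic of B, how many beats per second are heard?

Second harmonic of the first: 2·84.8 = 169.6 Hz.
Fifth harmonic of the second: 5·33.4 = 167.0 Hz.
f_beat = |169.6 − 167.0| = 2.6 Hz.

2.6 Hz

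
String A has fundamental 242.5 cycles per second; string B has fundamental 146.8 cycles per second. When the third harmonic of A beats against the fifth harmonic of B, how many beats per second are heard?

6.5 Hz

Third harmonic of the first: 3·242.5 = 727.5 Hz.
Fifth harmonic of the second: 5·146.8 = 734.0 Hz.
f_beat = |727.5 − 734.0| = 6.5 Hz.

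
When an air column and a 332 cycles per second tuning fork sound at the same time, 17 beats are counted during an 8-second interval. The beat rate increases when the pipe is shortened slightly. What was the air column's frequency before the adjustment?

Beat frequency = 17/8 = 2.125 Hz.
|f − 332| = 2.125, so the air column was at either 329.875 Hz or 334.125 Hz.
A shorter pipe has a higher fundamental; the adjustment raises the air column's frequency.
The beat rate rose, so the adjustment moved the air column further from 332 Hz — it was already above the reference.

334.125 Hz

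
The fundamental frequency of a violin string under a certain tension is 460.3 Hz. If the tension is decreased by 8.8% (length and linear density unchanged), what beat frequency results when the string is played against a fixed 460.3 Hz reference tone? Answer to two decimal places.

20.72 Hz

For a string, f ∝ √T, so the new frequency is 460.3·√0.912 = 439.5805 Hz.
f_beat = |439.5805 − 460.3| = 20.72 Hz.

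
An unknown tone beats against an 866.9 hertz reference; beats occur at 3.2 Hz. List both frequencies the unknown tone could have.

863.7 Hz or 870.1 Hz

|f − 866.9| = 3.2, so f = 866.9 ± 3.2.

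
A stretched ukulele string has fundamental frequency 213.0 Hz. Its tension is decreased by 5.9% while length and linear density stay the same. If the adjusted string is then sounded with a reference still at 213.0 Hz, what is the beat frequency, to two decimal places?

6.38 Hz

For a string, f ∝ √T, so the new frequency is 213.0·√0.941 = 206.6210 Hz.
f_beat = |206.6210 − 213.0| = 6.38 Hz.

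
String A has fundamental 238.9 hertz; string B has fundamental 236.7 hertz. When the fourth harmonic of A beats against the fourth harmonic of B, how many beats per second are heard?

8.8 Hz

Fourth harmonic of the first: 4·238.9 = 955.6 Hz.
Fourth harmonic of the second: 4·236.7 = 946.8 Hz.
f_beat = |955.6 − 946.8| = 8.8 Hz.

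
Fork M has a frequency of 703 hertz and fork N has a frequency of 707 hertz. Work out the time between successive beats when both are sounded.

0.250 s

f_beat = |703 − 707| = 4 Hz.
Beat period T = 1 / f_beat = 1 / 4 s.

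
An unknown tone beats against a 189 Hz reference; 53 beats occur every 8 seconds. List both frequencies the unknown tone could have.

Beat frequency = 53/8 = 6.625 Hz.
|f − 189| = 6.625, so f = 189 ± 6.625.

182.375 Hz or 195.625 Hz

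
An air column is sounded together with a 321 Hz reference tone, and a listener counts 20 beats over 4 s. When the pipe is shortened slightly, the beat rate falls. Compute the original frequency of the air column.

316 Hz

Beat frequency = 20/4 = 5 Hz.
|f − 321| = 5, so the air column was at either 316 Hz or 326 Hz.
A shorter pipe has a higher fundamental; the adjustment raises the air column's frequency.
The beat rate fell, so the adjustment moved the air column toward 321 Hz — it must have started below the reference.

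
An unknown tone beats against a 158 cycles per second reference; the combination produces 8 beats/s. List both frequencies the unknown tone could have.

150 Hz or 166 Hz

|f − 158| = 8, so f = 158 ± 8.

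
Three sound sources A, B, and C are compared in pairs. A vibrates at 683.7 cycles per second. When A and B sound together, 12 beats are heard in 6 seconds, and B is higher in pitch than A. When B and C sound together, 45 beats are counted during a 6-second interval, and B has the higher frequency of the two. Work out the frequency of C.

678.2 Hz

A–B: Beat frequency = 12/6 = 2 Hz.
B is above A, so f_B = 683.7 + 2 = 685.7 Hz.
B–C: Beat frequency = 45/6 = 7.5 Hz.
C is below B, so f_C = 685.7 − 7.5 = 678.2 Hz.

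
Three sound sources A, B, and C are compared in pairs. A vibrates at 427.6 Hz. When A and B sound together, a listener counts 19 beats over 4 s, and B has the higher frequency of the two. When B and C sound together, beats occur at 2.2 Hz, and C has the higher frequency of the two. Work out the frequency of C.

A–B: Beat frequency = 19/4 = 4.75 Hz.
B is above A, so f_B = 427.6 + 4.75 = 432.35 Hz.
C is above B, so f_C = 432.35 + 2.2 = 434.55 Hz.

434.55 Hz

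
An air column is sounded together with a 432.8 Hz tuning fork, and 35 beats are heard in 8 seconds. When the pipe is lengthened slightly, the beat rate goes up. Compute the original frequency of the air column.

Beat frequency = 35/8 = 4.375 Hz.
|f − 432.8| = 4.375, so the air column was at either 428.425 Hz or 437.175 Hz.
A longer pipe has a lower fundamental; the adjustment lowers the air column's frequency.
The beat rate rose, so the adjustment moved the air column further from 432.8 Hz — it was already below the reference.

428.425 Hz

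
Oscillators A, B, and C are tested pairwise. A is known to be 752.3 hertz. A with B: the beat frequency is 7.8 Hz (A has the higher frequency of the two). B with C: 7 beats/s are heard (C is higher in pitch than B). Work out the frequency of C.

751.5 Hz

B is below A, so f_B = 752.3 − 7.8 = 744.5 Hz.
C is above B, so f_C = 744.5 + 7 = 751.5 Hz.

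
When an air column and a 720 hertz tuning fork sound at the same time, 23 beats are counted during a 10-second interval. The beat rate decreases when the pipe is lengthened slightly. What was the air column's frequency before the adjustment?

Beat frequency = 23/10 = 2.3 Hz.
|f − 720| = 2.3, so the air column was at either 717.7 Hz or 722.3 Hz.
A longer pipe has a lower fundamental; the adjustment lowers the air column's frequency.
The beat rate fell, so the adjustment moved the air column toward 720 Hz — it must have started above the reference.

722.3 Hz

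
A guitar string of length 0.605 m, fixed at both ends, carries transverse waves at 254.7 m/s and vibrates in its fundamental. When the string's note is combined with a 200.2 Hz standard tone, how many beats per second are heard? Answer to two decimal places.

For a string fixed at both ends, f_n = n·v/(2L) = 1·254.7/(2·0.605) = 210.4959 Hz.
f_beat = |210.4959 − 200.2| = 10.30 Hz.

10.30 Hz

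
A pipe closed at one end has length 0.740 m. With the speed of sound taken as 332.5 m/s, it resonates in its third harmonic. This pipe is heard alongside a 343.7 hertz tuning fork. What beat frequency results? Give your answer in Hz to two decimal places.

6.71 Hz

Closed pipe (odd harmonics): f_n = n·v/(4L) = 3·332.5/(4·0.740) = 336.9932 Hz.
f_beat = |336.9932 − 343.7| = 6.71 Hz.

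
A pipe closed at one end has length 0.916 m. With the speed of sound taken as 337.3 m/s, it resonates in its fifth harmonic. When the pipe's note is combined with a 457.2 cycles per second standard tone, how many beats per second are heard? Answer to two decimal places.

3.09 Hz

Closed pipe (odd harmonics): f_n = n·v/(4L) = 5·337.3/(4·0.916) = 460.2893 Hz.
f_beat = |460.2893 − 457.2| = 3.09 Hz.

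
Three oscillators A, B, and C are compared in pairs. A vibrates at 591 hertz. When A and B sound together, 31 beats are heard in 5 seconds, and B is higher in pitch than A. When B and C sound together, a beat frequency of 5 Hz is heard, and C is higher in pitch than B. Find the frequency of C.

602.2 Hz

A–B: Beat frequency = 31/5 = 6.2 Hz.
B is above A, so f_B = 591 + 6.2 = 597.2 Hz.
C is above B, so f_C = 597.2 + 5 = 602.2 Hz.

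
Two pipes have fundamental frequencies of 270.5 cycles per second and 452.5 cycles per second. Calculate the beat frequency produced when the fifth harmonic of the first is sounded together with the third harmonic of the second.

5.0 Hz

Fifth harmonic of the first: 5·270.5 = 1352.5 Hz.
Third harmonic of the second: 3·452.5 = 1357.5 Hz.
f_beat = |1352.5 − 1357.5| = 5.0 Hz.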